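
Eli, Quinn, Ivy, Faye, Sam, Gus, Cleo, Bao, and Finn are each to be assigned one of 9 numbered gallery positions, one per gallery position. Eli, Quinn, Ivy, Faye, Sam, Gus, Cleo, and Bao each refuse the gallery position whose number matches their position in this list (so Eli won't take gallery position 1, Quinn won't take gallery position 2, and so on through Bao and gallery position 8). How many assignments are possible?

Let Aᵢ (for 1 ≤ i ≤ 8) be the placements that put person i in their forbidden gallery position. Any j of these fix j positions, leaving (9−j)! ways to fill the rest, and there are C(8,j) ways to pick which j.
By inclusion–exclusion, the number of valid placements is Σ_{j=0}^{8} (−1)^j C(8,j)·(9−j)!.
Computing: 362880 − 322560 + 141120 − 40320 + 8400 − 1344 + 168 − 16 + 1 = 148329.

148329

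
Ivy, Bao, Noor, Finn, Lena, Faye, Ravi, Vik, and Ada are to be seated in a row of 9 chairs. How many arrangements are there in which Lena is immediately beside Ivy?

Glue Lena and Ivy into one block (2 internal orders), leaving 8 units to arrange in a row.
So the count is 2·(8)! = 80640.

80640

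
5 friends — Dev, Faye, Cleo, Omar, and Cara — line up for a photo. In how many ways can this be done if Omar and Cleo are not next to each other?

Of the 5! = 120 arrangements, those with Omar and Cleo adjacent number 2 × 4! = 48 (treat the pair as a block with 2 internal orders).
Complementary counting: 120 − 48 = 72.

72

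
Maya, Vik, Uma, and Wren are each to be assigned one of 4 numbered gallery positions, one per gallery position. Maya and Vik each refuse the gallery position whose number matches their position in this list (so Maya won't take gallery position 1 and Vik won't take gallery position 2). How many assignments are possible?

14

Let Aᵢ (for i ∈ {1, 2}) be the placements that put person i in their forbidden gallery position. Any j of these fix j positions, leaving (4−j)! ways to fill the rest, and there are C(2,j) ways to pick which j.
By inclusion–exclusion, the number of valid placements is Σ_{j=0}^{2} (−1)^j C(2,j)·(4−j)!.
Computing: 24 − 12 + 2 = 14.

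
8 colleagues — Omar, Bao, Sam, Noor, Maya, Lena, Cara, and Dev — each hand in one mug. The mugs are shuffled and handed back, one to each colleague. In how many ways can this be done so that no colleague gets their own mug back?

This is the derangement count D_8: permutations of 8 items with no fixed point.
By inclusion–exclusion this is Σ_{j=0}^{8} (−1)^j C(8,j)·(8−j)!.
Computing: 40320 − 40320 + 20160 − 6720 + 1680 − 336 + 56 − 8 + 1 = 14833.

14833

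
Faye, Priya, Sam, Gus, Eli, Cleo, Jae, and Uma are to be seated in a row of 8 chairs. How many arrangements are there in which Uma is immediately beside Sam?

Treat {Uma, Sam} as a single unit. There are 7 units to order, and the pair itself can be ordered 2 ways.
So the count is 2·(7)! = 10080.

10080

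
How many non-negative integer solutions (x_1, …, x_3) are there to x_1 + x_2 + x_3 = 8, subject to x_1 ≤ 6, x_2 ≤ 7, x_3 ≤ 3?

26

Ignoring the caps, the number of non-negative solutions to x_1+…+x_3 = 8 is C(10,2) = 45.
Subtract solutions that violate a single cap (substitute x_i' = x_i − (cap_i+1)): x_1 ≥ 7 gives C(3,2) = 3; x_2 ≥ 8 gives C(2,2) = 1; x_3 ≥ 4 gives C(6,2) = 15. Together 19.
No two caps can be exceeded simultaneously, so the pair terms are all 0.
By inclusion–exclusion the count is 45 − 19 + 0 = 26.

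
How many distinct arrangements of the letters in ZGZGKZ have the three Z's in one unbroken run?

12

Treat the 3 copies of Z as a single block. The multiset to arrange is then {ZZZ, G, G, K}, 4 items in all.
That gives (4)!/(2!) = 12 arrangements.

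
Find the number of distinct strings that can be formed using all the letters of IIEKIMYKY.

IIEKIMYKY has 9 letters with I appearing 3 times, K appearing twice, and Y appearing twice.
Dividing 9! = 362880 by 3!·2!·2! = 24 for the repeated letters gives 15120.

15120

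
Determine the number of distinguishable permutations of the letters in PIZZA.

60

PIZZA has 5 letters with Z appearing twice.
Dividing 5! = 120 by 2! = 2 for the repeated letters gives 60.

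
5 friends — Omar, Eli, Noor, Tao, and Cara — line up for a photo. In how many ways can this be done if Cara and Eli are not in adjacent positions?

72

Of the 5! = 120 arrangements, those with Cara and Eli adjacent number 2 × 4! = 48 (treat the pair as a block with 2 internal orders).
Complementary counting: 120 − 48 = 72.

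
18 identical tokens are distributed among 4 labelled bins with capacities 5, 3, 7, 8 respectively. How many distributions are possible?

52

Ignoring the caps, the number of non-negative solutions to x_1+…+x_4 = 18 is C(21,3) = 1330.
Subtract solutions that violate a single cap (substitute x_i' = x_i − (cap_i+1)): x_1 ≥ 6 gives C(15,3) = 455; x_2 ≥ 4 gives C(17,3) = 680; x_3 ≥ 8 gives C(13,3) = 286; x_4 ≥ 9 gives C(12,3) = 220. Together 1641.
Add back pairs where two caps are both exceeded: 165 + 35 + 20 + 84 + 56 + 4 = 364.
Subtract triples: 1 + 0 + 0 + 0 = 1.
By inclusion–exclusion the count is 1330 − 1641 + 364 − 1 = 52.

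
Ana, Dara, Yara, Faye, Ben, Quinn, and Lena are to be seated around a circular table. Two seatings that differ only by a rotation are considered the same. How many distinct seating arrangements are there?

720

Fix one person's seat to break rotational symmetry; the remaining 6 people can be arranged in (6)! = 720 ways.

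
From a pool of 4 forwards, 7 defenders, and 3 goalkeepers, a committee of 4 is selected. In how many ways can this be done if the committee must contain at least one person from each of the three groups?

462

With no constraint there are C(14,4) = 1001 possible selections.
Selections missing a whole group: no forwards → C(10,4) = 210; no defenders → C(7,4) = 35; no goalkeepers → C(11,4) = 330.
Add back selections omitting two groups (i.e. drawn from a single group): C(4,4) + C(7,4) + C(3,4) = 36.
By inclusion–exclusion: 1001 − 575 + 36 = 462.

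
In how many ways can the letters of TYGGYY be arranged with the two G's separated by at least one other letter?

40

There are 6!/(3!·2!) = 60 arrangements of TYGGYY in total.
Arrangements with the G's together: treat GG as one letter, giving (5)!/(3!) = 20.
Hence 60 − 20 = 40.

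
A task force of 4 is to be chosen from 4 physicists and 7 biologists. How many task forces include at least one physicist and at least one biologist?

294

With no constraint there are C(11,4) = 330 possible selections.
Selections missing a whole group: no physicists → C(7,4) = 35; no biologists → C(4,4) = 1.
Both groups omitted at once is impossible, so 330 − 36 = 294.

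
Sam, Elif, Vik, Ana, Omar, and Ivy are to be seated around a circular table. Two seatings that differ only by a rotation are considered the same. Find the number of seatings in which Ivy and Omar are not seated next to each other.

Without the restriction there are (5)! = 120 seatings.
Seatings with Ivy beside Omar: treat them as a block with 2 internal orders, giving 2 × (4)! = 48.
Subtracting, 120 − 48 = 72.

72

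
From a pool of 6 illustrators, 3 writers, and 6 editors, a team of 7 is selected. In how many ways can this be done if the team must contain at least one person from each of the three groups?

Unrestricted: C(15,7) = 6435 ways to pick any 7 of the 15.
Subtract selections that omit an entire group: no illustrators → C(9,7) = 36; no writers → C(12,7) = 792; no editors → C(9,7) = 36.
Add back selections omitting two groups (i.e. drawn from a single group): C(6,7) + C(3,7) + C(6,7) = 0.
By inclusion–exclusion: 6435 − 864 + 0 = 5571.

5571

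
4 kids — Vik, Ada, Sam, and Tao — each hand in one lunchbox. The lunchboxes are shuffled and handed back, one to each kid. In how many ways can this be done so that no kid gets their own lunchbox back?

This is the derangement count D_4: permutations of 4 items with no fixed point.
By inclusion–exclusion this is Σ_{j=0}^{4} (−1)^j C(4,j)·(4−j)!.
Computing: 24 − 24 + 12 − 4 + 1 = 9.

9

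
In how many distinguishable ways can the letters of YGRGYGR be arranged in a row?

210

Letter multiplicities in YGRGYGR: G×3, R×2, Y×2.
The number of distinct arrangements is 7!/(3!·2!·2!) = 5040/24 = 210.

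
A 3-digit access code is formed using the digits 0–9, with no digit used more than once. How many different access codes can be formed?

This is a permutation of 3 out of 10: P(10,3) = 10!/7!.
10 × 9 × 8 = 720.

720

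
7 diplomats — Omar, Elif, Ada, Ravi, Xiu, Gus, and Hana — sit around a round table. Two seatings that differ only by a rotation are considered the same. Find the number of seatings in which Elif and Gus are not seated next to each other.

480

All circular seatings of 7 people number (6)! = 720.
Those with Elif next to Gus: fuse the pair into one unit and seat 6 units around a circle — 2·(5)! = 240.
Subtracting, 720 − 240 = 480.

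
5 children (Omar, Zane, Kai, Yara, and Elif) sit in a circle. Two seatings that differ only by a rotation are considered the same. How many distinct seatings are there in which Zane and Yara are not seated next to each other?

12

All circular seatings of 5 people number (4)! = 24.
Those with Zane next to Yara: fuse the pair into one unit and seat 4 units around a circle — 2·(3)! = 12.
Subtracting, 24 − 12 = 12.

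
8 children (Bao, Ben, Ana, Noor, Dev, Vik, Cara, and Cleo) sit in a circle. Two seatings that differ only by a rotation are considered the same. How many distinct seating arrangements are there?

5040

Seat Bao anywhere (absorbing the rotational symmetry), then permute the other 7: (7)! = 5040.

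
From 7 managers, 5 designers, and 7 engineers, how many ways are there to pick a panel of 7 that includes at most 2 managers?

23892

Split by how many managers are chosen (0 through 2).
Sum: C(7,0)·C(12,7) + C(7,1)·C(12,6) + C(7,2)·C(12,5) = 792 + 6468 + 16632 = 23892.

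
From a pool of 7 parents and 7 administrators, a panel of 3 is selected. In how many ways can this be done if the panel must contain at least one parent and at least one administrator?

Total 3-person selections from all 14: C(14,3) = 364.
Selections missing a whole group: no parents → C(7,3) = 35; no administrators → C(7,3) = 35.
Both groups omitted at once is impossible, so 364 − 70 = 294.

294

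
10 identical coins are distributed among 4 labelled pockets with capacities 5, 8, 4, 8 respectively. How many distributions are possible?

By stars and bars, unrestricted non-negative solutions to x_1+…+x_4 = 10 number C(10+3,3) = 286.
Subtract solutions that violate a single cap (substitute x_i' = x_i − (cap_i+1)): x_1 ≥ 6 gives C(7,3) = 35; x_2 ≥ 9 gives C(4,3) = 4; x_3 ≥ 5 gives C(8,3) = 56; x_4 ≥ 9 gives C(4,3) = 4. Together 99.
No two caps can be exceeded simultaneously, so the pair terms are all 0.
By inclusion–exclusion the count is 286 − 99 + 0 = 187.

187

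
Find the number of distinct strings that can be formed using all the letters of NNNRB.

20

NNNRB has 5 letters with N appearing 3 times.
So there are 5! / (3!) = 20 distinguishable arrangements.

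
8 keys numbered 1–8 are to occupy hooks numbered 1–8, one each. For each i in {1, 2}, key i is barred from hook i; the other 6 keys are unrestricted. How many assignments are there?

30960

Let Aᵢ (for i ∈ {1, 2}) be the placements that put key i in its forbidden hook. Any j of these fix j positions, leaving (8−j)! ways to fill the rest, and there are C(2,j) ways to pick which j.
By inclusion–exclusion, the number of valid placements is Σ_{j=0}^{2} (−1)^j C(2,j)·(8−j)!.
Computing: 40320 − 10080 + 720 = 30960.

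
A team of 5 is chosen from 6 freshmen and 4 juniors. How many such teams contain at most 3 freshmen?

186

Split by how many freshmen are chosen (0 through 3).
Sum: C(6,0)·C(4,5) + C(6,1)·C(4,4) + C(6,2)·C(4,3) + C(6,3)·C(4,2) = 0 + 6 + 60 + 120 = 186.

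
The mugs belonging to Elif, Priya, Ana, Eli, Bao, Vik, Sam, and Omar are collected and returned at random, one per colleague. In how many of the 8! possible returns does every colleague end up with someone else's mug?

Let Aᵢ be the assignments in which colleague i gets their own mug. We want the size of the complement of A₁∪…∪A_8.
By inclusion–exclusion this is Σ_{j=0}^{8} (−1)^j C(8,j)·(8−j)!.
Computing: 40320 − 40320 + 20160 − 6720 + 1680 − 336 + 56 − 8 + 1 = 14833.

14833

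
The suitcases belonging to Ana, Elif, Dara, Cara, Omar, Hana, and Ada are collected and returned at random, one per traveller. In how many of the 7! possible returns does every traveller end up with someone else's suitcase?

1854

Let Aᵢ be the assignments in which traveller i gets their own suitcase. We want the size of the complement of A₁∪…∪A_7.
By inclusion–exclusion this is Σ_{j=0}^{7} (−1)^j C(7,j)·(7−j)!.
Computing: 5040 − 5040 + 2520 − 840 + 210 − 42 + 7 − 1 = 1854.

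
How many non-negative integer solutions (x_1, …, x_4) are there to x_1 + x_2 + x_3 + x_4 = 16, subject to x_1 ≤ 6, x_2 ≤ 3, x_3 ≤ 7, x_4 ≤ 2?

Ignoring the caps, the number of non-negative solutions to x_1+…+x_4 = 16 is C(19,3) = 969.
Subtract solutions that violate a single cap (substitute x_i' = x_i − (cap_i+1)): x_1 ≥ 7 gives C(12,3) = 220; x_2 ≥ 4 gives C(15,3) = 455; x_3 ≥ 8 gives C(11,3) = 165; x_4 ≥ 3 gives C(16,3) = 560. Together 1400.
Add back pairs where two caps are both exceeded: 56 + 4 + 84 + 35 + 220 + 56 = 455.
Subtract triples: 0 + 10 + 0 + 4 = 14.
By inclusion–exclusion the count is 969 − 1400 + 455 − 14 = 10.

10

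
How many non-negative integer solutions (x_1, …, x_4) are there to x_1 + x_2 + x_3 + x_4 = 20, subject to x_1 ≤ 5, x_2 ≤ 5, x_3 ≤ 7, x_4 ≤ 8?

56

Without the upper bounds there are C(23,3) = 1771 ways to split 20 among 4 variables.
Subtract solutions that violate a single cap (substitute x_i' = x_i − (cap_i+1)): x_1 ≥ 6 gives C(17,3) = 680; x_2 ≥ 6 gives C(17,3) = 680; x_3 ≥ 8 gives C(15,3) = 455; x_4 ≥ 9 gives C(14,3) = 364. Together 2179.
Add back pairs where two caps are both exceeded: 165 + 84 + 56 + 84 + 56 + 20 = 465.
Subtract triples: 1 + 0 + 0 + 0 = 1.
By inclusion–exclusion the count is 1771 − 2179 + 465 − 1 = 56.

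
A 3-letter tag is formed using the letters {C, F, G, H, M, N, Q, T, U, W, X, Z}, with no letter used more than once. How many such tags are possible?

1320

With no repetition, fill the 3 letters in order: 12 choices, then 11, down to 10.
That product is 12 × 11 × 10 = 1320.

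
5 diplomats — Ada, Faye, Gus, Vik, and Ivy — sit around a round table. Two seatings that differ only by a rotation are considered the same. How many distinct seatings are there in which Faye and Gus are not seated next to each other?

12

All circular seatings of 5 people number (4)! = 24.
Seatings with Faye beside Gus: treat them as a block with 2 internal orders, giving 2 × (3)! = 12.
Subtracting, 24 − 12 = 12.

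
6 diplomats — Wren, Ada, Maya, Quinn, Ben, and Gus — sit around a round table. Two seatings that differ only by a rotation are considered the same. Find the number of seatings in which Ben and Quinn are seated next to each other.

48

Glue Ben and Quinn into a block (2 internal orders). Seating 5 units around a circle gives (4)! arrangements.
So 2 × (4)! = 2 × 24 = 48.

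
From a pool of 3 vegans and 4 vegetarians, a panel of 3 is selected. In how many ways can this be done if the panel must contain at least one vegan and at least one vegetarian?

With no constraint there are C(7,3) = 35 possible selections.
Subtract selections that omit an entire group: no vegans → C(4,3) = 4; no vegetarians → C(3,3) = 1.
Both groups omitted at once is impossible, so 35 − 5 = 30.

30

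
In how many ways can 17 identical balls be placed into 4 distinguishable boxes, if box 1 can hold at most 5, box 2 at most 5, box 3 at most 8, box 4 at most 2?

Without the upper bounds there are C(20,3) = 1140 ways to split 17 among 4 boxes.
Subtract solutions that violate a single cap (substitute x_i' = x_i − (cap_i+1)): x_1 ≥ 6 gives C(14,3) = 364; x_2 ≥ 6 gives C(14,3) = 364; x_3 ≥ 9 gives C(11,3) = 165; x_4 ≥ 3 gives C(17,3) = 680. Together 1573.
Add back pairs where two caps are both exceeded: 56 + 10 + 165 + 10 + 165 + 56 = 462.
Subtract triples: 0 + 10 + 0 + 0 = 10.
By inclusion–exclusion the count is 1140 − 1573 + 462 − 10 = 19.

19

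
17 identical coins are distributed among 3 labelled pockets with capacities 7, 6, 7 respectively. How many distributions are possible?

By stars and bars, unrestricted non-negative solutions to x_1+…+x_3 = 17 number C(17+2,2) = 171.
Subtract solutions that violate a single cap (substitute x_i' = x_i − (cap_i+1)): x_1 ≥ 8 gives C(11,2) = 55; x_2 ≥ 7 gives C(12,2) = 66; x_3 ≥ 8 gives C(11,2) = 55. Together 176.
Add back pairs where two caps are both exceeded: 6 + 3 + 6 = 15.
By inclusion–exclusion the count is 171 − 176 + 15 = 10.

10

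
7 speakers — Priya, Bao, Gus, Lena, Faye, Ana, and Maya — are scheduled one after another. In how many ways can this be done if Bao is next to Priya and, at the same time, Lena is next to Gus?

480

Treat {Bao,Priya} as one block (2 orders) and {Lena,Gus} as another (2 orders).
That leaves 5 units to arrange: 2 × 2 × 5! = 4 × 120 = 480.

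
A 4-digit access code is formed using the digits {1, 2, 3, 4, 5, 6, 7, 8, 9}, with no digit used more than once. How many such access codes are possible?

3024

Choose and order 4 of the 9 symbols: the first digit has 9 options, the next 8, then 7, 6.
9 × 8 × 7 × 6 = 3024.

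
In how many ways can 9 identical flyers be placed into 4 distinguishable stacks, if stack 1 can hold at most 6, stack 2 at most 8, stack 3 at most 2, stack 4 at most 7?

121

By stars and bars, unrestricted non-negative solutions to x_1+…+x_4 = 9 number C(9+3,3) = 220.
Subtract solutions that violate a single cap (substitute x_i' = x_i − (cap_i+1)): x_1 ≥ 7 gives C(5,3) = 10; x_2 ≥ 9 gives C(3,3) = 1; x_3 ≥ 3 gives C(9,3) = 84; x_4 ≥ 8 gives C(4,3) = 4. Together 99.
No two caps can be exceeded simultaneously, so the pair terms are all 0.
By inclusion–exclusion the count is 220 − 99 + 0 = 121.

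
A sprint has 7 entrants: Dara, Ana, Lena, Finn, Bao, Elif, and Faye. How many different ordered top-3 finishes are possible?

This is an ordered selection of 3 from 7: P(7,3).
That gives 7 × 6 × 5 = 210.

210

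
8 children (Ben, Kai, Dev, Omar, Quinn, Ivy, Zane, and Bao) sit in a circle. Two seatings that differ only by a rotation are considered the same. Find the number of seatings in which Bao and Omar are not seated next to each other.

3600

Without the restriction there are (7)! = 5040 seatings.
Those with Bao next to Omar: fuse the pair into one unit and seat 7 units around a circle — 2·(6)! = 1440.
Subtracting, 5040 − 1440 = 3600.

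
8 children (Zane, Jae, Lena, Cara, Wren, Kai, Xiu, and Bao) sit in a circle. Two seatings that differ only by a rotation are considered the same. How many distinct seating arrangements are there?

5040

Fix one person's seat to break rotational symmetry; the remaining 7 people can be arranged in (7)! = 5040 ways.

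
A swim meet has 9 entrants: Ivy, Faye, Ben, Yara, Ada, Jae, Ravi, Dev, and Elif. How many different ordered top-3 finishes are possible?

504

This is an ordered selection of 3 from 9: P(9,3).
That gives 9 × 8 × 7 = 504.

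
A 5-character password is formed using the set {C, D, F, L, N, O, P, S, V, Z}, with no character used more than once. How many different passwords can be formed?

30240

With no repetition, fill the 5 characters in order: 10 choices, then 9, down to 6.
That product is 10 × 9 × 8 × 7 × 6 = 30240.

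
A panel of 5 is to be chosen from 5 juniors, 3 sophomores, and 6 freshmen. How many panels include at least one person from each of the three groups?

Total 5-person selections from all 14: C(14,5) = 2002.
Subtract selections that omit an entire group: no juniors → C(9,5) = 126; no sophomores → C(11,5) = 462; no freshmen → C(8,5) = 56.
Add back selections omitting two groups (i.e. drawn from a single group): C(5,5) + C(3,5) + C(6,5) = 7.
By inclusion–exclusion: 2002 − 644 + 7 = 1365.

1365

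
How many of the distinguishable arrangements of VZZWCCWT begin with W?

1260

With the first slot taken by W, it remains to arrange the other 7 letters (VZZCCWT).
Those 7 letters have C appearing twice and Z appearing twice, giving (7)!/(2!·2!) = 1260.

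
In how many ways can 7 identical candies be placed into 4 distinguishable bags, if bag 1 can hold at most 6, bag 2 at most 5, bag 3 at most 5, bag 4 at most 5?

Ignoring the caps, the number of non-negative solutions to x_1+…+x_4 = 7 is C(10,3) = 120.
Subtract solutions that violate a single cap (substitute x_i' = x_i − (cap_i+1)): x_1 ≥ 7 gives C(3,3) = 1; x_2 ≥ 6 gives C(4,3) = 4; x_3 ≥ 6 gives C(4,3) = 4; x_4 ≥ 6 gives C(4,3) = 4. Together 13.
No two caps can be exceeded simultaneously, so the pair terms are all 0.
By inclusion–exclusion the count is 120 − 13 + 0 = 107.

107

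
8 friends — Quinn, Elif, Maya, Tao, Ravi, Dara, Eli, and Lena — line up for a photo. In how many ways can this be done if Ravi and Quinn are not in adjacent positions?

30240

Of the 8! = 40320 arrangements, those with Ravi and Quinn adjacent number 2 × 7! = 10080 (treat the pair as a block with 2 internal orders).
So 40320 − 10080 = 30240 arrangements keep them apart.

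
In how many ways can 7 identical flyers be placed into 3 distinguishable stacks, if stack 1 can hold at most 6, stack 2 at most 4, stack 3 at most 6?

Without the upper bounds there are C(9,2) = 36 ways to split 7 among 3 stacks.
Subtract solutions that violate a single cap (substitute x_i' = x_i − (cap_i+1)): x_1 ≥ 7 gives C(2,2) = 1; x_2 ≥ 5 gives C(4,2) = 6; x_3 ≥ 7 gives C(2,2) = 1. Together 8.
No two caps can be exceeded simultaneously, so the pair terms are all 0.
By inclusion–exclusion the count is 36 − 8 + 0 = 28.

28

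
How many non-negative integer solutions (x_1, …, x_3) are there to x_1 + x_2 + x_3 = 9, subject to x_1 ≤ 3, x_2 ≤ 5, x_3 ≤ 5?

14

Without the upper bounds there are C(11,2) = 55 ways to split 9 among 3 variables.
Subtract solutions that violate a single cap (substitute x_i' = x_i − (cap_i+1)): x_1 ≥ 4 gives C(7,2) = 21; x_2 ≥ 6 gives C(5,2) = 10; x_3 ≥ 6 gives C(5,2) = 10. Together 41.
No two caps can be exceeded simultaneously, so the pair terms are all 0.
By inclusion–exclusion the count is 55 − 41 + 0 = 14.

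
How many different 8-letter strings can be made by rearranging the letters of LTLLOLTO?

420

LTLLOLTO has 8 letters with L appearing 4 times, O appearing twice, and T appearing twice.
The number of distinct arrangements is 8!/(4!·2!·2!) = 40320/96 = 420.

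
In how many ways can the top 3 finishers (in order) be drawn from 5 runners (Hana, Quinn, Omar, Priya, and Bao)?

60

There are 5 choices for 1st place, 4 for 2nd, and 3 for 3rd.
That gives 5 × 4 × 3 = 60.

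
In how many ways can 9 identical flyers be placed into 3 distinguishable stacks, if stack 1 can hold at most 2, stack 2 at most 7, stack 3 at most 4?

12

By stars and bars, unrestricted non-negative solutions to x_1+…+x_3 = 9 number C(9+2,2) = 55.
Subtract solutions that violate a single cap (substitute x_i' = x_i − (cap_i+1)): x_1 ≥ 3 gives C(8,2) = 28; x_2 ≥ 8 gives C(3,2) = 3; x_3 ≥ 5 gives C(6,2) = 15. Together 46.
Add back pairs where two caps are both exceeded: 0 + 3 + 0 = 3.
By inclusion–exclusion the count is 55 − 46 + 3 = 12.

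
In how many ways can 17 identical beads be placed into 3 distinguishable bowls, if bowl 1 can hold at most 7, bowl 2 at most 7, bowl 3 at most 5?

6

By stars and bars, unrestricted non-negative solutions to x_1+…+x_3 = 17 number C(17+2,2) = 171.
Subtract solutions that violate a single cap (substitute x_i' = x_i − (cap_i+1)): x_1 ≥ 8 gives C(11,2) = 55; x_2 ≥ 8 gives C(11,2) = 55; x_3 ≥ 6 gives C(13,2) = 78. Together 188.
Add back pairs where two caps are both exceeded: 3 + 10 + 10 = 23.
By inclusion–exclusion the count is 171 − 188 + 23 = 6.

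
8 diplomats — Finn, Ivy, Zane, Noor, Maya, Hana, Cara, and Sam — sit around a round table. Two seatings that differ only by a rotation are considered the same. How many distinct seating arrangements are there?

5040

Fix one person's seat to break rotational symmetry; the remaining 7 people can be arranged in (7)! = 5040 ways.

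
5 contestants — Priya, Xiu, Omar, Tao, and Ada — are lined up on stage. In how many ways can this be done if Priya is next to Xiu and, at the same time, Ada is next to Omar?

Treat {Priya,Xiu} as one block (2 orders) and {Ada,Omar} as another (2 orders).
That leaves 3 units to arrange: 2 × 2 × 3! = 4 × 6 = 24.

24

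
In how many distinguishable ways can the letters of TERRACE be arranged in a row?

TERRACE has 7 letters with E appearing twice and R appearing twice.
The number of distinct arrangements is 7!/(2!·2!) = 5040/4 = 1260.

1260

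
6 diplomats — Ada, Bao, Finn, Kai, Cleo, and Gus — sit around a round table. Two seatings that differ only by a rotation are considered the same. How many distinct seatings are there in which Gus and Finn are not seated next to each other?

72

Without the restriction there are (5)! = 120 seatings.
Seatings with Gus beside Finn: treat them as a block with 2 internal orders, giving 2 × (4)! = 48.
Subtracting, 120 − 48 = 72.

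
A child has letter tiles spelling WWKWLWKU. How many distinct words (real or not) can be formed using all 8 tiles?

The 8 letters of WWKWLWKU have repeats: K appearing twice and W appearing 4 times.
Dividing 8! = 40320 by 4!·2! = 48 for the repeated letters gives 840.

840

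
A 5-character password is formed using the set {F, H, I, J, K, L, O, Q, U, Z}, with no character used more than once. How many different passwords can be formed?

With no repetition, fill the 5 characters in order: 10 choices, then 9, down to 6.
That product is 10 × 9 × 8 × 7 × 6 = 30240.

30240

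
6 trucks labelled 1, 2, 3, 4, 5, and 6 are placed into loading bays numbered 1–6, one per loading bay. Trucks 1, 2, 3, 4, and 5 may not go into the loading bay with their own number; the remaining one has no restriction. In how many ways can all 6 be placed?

Let Aᵢ (for 1 ≤ i ≤ 5) be the placements that put truck i in its forbidden loading bay. Any j of these fix j positions, leaving (6−j)! ways to fill the rest, and there are C(5,j) ways to pick which j.
By inclusion–exclusion, the number of valid placements is Σ_{j=0}^{5} (−1)^j C(5,j)·(6−j)!.
Computing: 720 − 600 + 240 − 60 + 10 − 1 = 309.

309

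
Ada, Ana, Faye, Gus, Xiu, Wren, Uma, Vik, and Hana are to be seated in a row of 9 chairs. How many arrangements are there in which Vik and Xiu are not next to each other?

There are 9! = 362880 arrangements in all. If Vik and Xiu are adjacent, merging them into one block gives 2·(8)! = 80640 arrangements.
Complementary counting: 362880 − 80640 = 282240.

282240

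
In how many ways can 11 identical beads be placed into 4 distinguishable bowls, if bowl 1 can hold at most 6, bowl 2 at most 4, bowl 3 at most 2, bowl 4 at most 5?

By stars and bars, unrestricted non-negative solutions to x_1+…+x_4 = 11 number C(11+3,3) = 364.
Subtract solutions that violate a single cap (substitute x_i' = x_i − (cap_i+1)): x_1 ≥ 7 gives C(7,3) = 35; x_2 ≥ 5 gives C(9,3) = 84; x_3 ≥ 3 gives C(11,3) = 165; x_4 ≥ 6 gives C(8,3) = 56. Together 340.
Add back pairs where two caps are both exceeded: 0 + 4 + 0 + 20 + 1 + 10 = 35.
By inclusion–exclusion the count is 364 − 340 + 35 = 59.

59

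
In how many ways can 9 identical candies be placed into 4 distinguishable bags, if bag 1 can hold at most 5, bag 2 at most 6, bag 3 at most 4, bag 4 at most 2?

By stars and bars, unrestricted non-negative solutions to x_1+…+x_4 = 9 number C(9+3,3) = 220.
Subtract solutions that violate a single cap (substitute x_i' = x_i − (cap_i+1)): x_1 ≥ 6 gives C(6,3) = 20; x_2 ≥ 7 gives C(5,3) = 10; x_3 ≥ 5 gives C(7,3) = 35; x_4 ≥ 3 gives C(9,3) = 84. Together 149.
Add back pairs where two caps are both exceeded: 0 + 0 + 1 + 0 + 0 + 4 = 5.
By inclusion–exclusion the count is 220 − 149 + 5 = 76.

76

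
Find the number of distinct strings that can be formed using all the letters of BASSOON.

1260

BASSOON has 7 letters with O appearing twice and S appearing twice.
Dividing 7! = 5040 by 2!·2! = 4 for the repeated letters gives 1260.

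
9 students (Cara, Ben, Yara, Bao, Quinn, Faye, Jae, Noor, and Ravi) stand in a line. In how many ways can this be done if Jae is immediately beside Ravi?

80640

Treat {Jae, Ravi} as a single unit. There are 8 units to order, and the pair itself can be ordered 2 ways.
So the count is 2·(8)! = 80640.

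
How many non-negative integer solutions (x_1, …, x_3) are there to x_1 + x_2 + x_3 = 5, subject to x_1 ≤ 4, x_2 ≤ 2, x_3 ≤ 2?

By stars and bars, unrestricted non-negative solutions to x_1+…+x_3 = 5 number C(5+2,2) = 21.
Subtract solutions that violate a single cap (substitute x_i' = x_i − (cap_i+1)): x_1 ≥ 5 gives C(2,2) = 1; x_2 ≥ 3 gives C(4,2) = 6; x_3 ≥ 3 gives C(4,2) = 6. Together 13.
No two caps can be exceeded simultaneously, so the pair terms are all 0.
By inclusion–exclusion the count is 21 − 13 + 0 = 8.

8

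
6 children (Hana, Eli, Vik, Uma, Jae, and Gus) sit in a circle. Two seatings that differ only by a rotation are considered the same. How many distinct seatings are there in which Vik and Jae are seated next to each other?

Treat {Vik, Jae} as one unit (2 internal orders) and seat the resulting 5 units around the table: (4)! circular arrangements.
So 2 × (4)! = 2 × 24 = 48.

48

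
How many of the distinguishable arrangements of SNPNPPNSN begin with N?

With the first slot taken by N, it remains to arrange the other 8 letters (SPNPPNSN).
Those 8 letters have N appearing 3 times, P appearing 3 times, and S appearing twice, giving (8)!/(3!·3!·2!) = 560.

560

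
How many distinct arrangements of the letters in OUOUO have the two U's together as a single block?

Treat the 2 copies of U as a single block. The multiset to arrange is then {UU, O, O, O}, 4 items in all.
That gives (4)!/(3!) = 4 arrangements.

4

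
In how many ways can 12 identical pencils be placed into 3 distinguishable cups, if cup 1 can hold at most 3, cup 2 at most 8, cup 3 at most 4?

By stars and bars, unrestricted non-negative solutions to x_1+…+x_3 = 12 number C(12+2,2) = 91.
Subtract solutions that violate a single cap (substitute x_i' = x_i − (cap_i+1)): x_1 ≥ 4 gives C(10,2) = 45; x_2 ≥ 9 gives C(5,2) = 10; x_3 ≥ 5 gives C(9,2) = 36. Together 91.
Add back pairs where two caps are both exceeded: 0 + 10 + 0 = 10.
By inclusion–exclusion the count is 91 − 91 + 10 = 10.

10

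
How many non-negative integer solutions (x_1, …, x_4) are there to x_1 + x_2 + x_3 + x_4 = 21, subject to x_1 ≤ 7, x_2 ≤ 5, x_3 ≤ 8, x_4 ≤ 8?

By stars and bars, unrestricted non-negative solutions to x_1+…+x_4 = 21 number C(21+3,3) = 2024.
Subtract solutions that violate a single cap (substitute x_i' = x_i − (cap_i+1)): x_1 ≥ 8 gives C(16,3) = 560; x_2 ≥ 6 gives C(18,3) = 816; x_3 ≥ 9 gives C(15,3) = 455; x_4 ≥ 9 gives C(15,3) = 455. Together 2286.
Add back pairs where two caps are both exceeded: 120 + 35 + 35 + 84 + 84 + 20 = 378.
By inclusion–exclusion the count is 2024 − 2286 + 378 = 116.

116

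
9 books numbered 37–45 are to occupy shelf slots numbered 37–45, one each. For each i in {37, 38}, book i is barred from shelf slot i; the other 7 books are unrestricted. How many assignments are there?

Let Aᵢ (for i ∈ {37, 38}) be the placements that put book i in its forbidden shelf slot. Any j of these fix j positions, leaving (9−j)! ways to fill the rest, and there are C(2,j) ways to pick which j.
By inclusion–exclusion, the number of valid placements is Σ_{j=0}^{2} (−1)^j C(2,j)·(9−j)!.
Computing: 362880 − 80640 + 5040 = 287280.

287280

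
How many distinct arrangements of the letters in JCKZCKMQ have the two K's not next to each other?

7560

Total arrangements of JCKZCKMQ: 8!/(2!·2!) = 10080.
If the two K's are adjacent, glue them into one block, leaving 7 items to arrange: (7)!/(2!) = 2520 ways.
Hence 10080 − 2520 = 7560.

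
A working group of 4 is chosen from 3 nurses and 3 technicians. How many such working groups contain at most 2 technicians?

12

Split by how many technicians are chosen (0 through 2).
Sum: C(3,0)·C(3,4) + C(3,1)·C(3,3) + C(3,2)·C(3,2) = 0 + 3 + 9 = 12.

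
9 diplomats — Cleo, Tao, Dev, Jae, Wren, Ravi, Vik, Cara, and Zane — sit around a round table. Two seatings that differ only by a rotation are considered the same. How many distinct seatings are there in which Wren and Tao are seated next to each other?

10080

Treat {Wren, Tao} as one unit (2 internal orders) and seat the resulting 8 units around the table: (7)! circular arrangements.
So 2 × (7)! = 2 × 5040 = 10080.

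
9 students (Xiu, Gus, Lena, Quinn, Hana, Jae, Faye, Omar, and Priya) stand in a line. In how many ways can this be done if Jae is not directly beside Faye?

282240

Of the 9! = 362880 arrangements, those with Jae and Faye adjacent number 2 × 8! = 80640 (treat the pair as a block with 2 internal orders).
Complementary counting: 362880 − 80640 = 282240.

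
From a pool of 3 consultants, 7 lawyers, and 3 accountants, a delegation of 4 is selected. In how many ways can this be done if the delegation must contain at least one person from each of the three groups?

Total 4-person selections from all 13: C(13,4) = 715.
Selections missing a whole group: no consultants → C(10,4) = 210; no lawyers → C(6,4) = 15; no accountants → C(10,4) = 210.
Add back selections omitting two groups (i.e. drawn from a single group): C(3,4) + C(7,4) + C(3,4) = 35.
By inclusion–exclusion: 715 − 435 + 35 = 315.

315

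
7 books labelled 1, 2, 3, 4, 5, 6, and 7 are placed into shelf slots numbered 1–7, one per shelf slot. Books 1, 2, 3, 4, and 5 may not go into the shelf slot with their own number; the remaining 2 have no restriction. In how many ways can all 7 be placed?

Let Aᵢ (for 1 ≤ i ≤ 5) be the placements that put book i in its forbidden shelf slot. Any j of these fix j positions, leaving (7−j)! ways to fill the rest, and there are C(5,j) ways to pick which j.
By inclusion–exclusion, the number of valid placements is Σ_{j=0}^{5} (−1)^j C(5,j)·(7−j)!.
Computing: 5040 − 3600 + 1200 − 240 + 30 − 2 = 2428.

2428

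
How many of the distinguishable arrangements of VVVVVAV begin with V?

With the first slot taken by V, it remains to arrange the other 6 letters (VVVVAV).
Those 6 letters have V appearing 5 times, giving (6)!/(5!) = 6.

6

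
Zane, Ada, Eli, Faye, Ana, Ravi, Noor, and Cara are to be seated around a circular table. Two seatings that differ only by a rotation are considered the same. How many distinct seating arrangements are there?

Around a circle, 8 distinct people have 8!/8 = (7)! = 5040 rotationally distinct seatings.

5040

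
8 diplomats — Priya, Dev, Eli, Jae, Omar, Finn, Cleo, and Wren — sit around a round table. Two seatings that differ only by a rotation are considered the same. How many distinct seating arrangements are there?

Seat Priya anywhere (absorbing the rotational symmetry), then permute the other 7: (7)! = 5040.

5040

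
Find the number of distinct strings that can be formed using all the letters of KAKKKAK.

21

The 7 letters of KAKKKAK have repeats: A appearing twice and K appearing 5 times.
Dividing 7! = 5040 by 5!·2! = 240 for the repeated letters gives 21.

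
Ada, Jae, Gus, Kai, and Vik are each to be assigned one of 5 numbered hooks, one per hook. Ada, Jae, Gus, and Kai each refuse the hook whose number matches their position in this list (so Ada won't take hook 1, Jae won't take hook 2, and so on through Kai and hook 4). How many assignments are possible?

53

Let Aᵢ (for 1 ≤ i ≤ 4) be the placements that put person i in their forbidden hook. Any j of these fix j positions, leaving (5−j)! ways to fill the rest, and there are C(4,j) ways to pick which j.
By inclusion–exclusion, the number of valid placements is Σ_{j=0}^{4} (−1)^j C(4,j)·(5−j)!.
Computing: 120 − 96 + 36 − 8 + 1 = 53.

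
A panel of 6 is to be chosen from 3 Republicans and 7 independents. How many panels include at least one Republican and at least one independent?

203

Unrestricted: C(10,6) = 210 ways to pick any 6 of the 10.
Selections missing a whole group: no Republicans → C(7,6) = 7; no independents → C(3,6) = 0.
Both groups omitted at once is impossible, so 210 − 7 = 203.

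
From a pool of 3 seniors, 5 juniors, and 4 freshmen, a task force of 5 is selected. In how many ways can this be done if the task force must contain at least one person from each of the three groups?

With no constraint there are C(12,5) = 792 possible selections.
Selections missing a whole group: no seniors → C(9,5) = 126; no juniors → C(7,5) = 21; no freshmen → C(8,5) = 56.
Add back selections omitting two groups (i.e. drawn from a single group): C(3,5) + C(5,5) + C(4,5) = 1.
By inclusion–exclusion: 792 − 203 + 1 = 590.

590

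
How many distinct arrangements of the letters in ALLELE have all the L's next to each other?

12

Treat the 3 copies of L as a single block. The multiset to arrange is then {LLL, A, E, E}, 4 items in all.
That gives (4)!/(2!) = 12 arrangements.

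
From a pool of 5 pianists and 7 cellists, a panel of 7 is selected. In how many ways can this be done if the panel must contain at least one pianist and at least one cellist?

791

With no constraint there are C(12,7) = 792 possible selections.
Subtract selections that omit an entire group: no pianists → C(7,7) = 1; no cellists → C(5,7) = 0.
Both groups omitted at once is impossible, so 792 − 1 = 791.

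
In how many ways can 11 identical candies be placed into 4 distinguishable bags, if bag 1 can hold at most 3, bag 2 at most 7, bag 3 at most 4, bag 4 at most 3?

Without the upper bounds there are C(14,3) = 364 ways to split 11 among 4 bags.
Subtract solutions that violate a single cap (substitute x_i' = x_i − (cap_i+1)): x_1 ≥ 4 gives C(10,3) = 120; x_2 ≥ 8 gives C(6,3) = 20; x_3 ≥ 5 gives C(9,3) = 84; x_4 ≥ 4 gives C(10,3) = 120. Together 344.
Add back pairs where two caps are both exceeded: 0 + 10 + 20 + 0 + 0 + 10 = 40.
By inclusion–exclusion the count is 364 − 344 + 40 = 60.

60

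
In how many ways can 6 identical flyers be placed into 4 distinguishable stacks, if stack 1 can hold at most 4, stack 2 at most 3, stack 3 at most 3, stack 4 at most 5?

Without the upper bounds there are C(9,3) = 84 ways to split 6 among 4 stacks.
Subtract solutions that violate a single cap (substitute x_i' = x_i − (cap_i+1)): x_1 ≥ 5 gives C(4,3) = 4; x_2 ≥ 4 gives C(5,3) = 10; x_3 ≥ 4 gives C(5,3) = 10; x_4 ≥ 6 gives C(3,3) = 1. Together 25.
No two caps can be exceeded simultaneously, so the pair terms are all 0.
By inclusion–exclusion the count is 84 − 25 + 0 = 59.

59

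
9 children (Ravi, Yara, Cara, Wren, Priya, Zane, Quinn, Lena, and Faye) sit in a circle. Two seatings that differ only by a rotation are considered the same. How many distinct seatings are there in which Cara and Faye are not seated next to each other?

Without the restriction there are (8)! = 40320 seatings.
Seatings with Cara beside Faye: treat them as a block with 2 internal orders, giving 2 × (7)! = 10080.
Subtracting, 40320 − 10080 = 30240.

30240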